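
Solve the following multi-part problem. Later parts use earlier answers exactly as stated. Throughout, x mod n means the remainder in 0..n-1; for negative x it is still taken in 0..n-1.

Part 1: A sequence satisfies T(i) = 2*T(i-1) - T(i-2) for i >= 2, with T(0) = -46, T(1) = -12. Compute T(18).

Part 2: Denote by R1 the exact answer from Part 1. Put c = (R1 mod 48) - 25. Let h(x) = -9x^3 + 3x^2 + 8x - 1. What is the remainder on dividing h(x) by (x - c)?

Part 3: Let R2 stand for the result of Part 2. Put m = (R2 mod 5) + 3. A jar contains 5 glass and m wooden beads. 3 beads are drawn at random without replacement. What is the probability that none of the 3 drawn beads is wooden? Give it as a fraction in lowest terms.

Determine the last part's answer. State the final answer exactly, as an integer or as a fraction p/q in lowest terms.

1/12

Part 1: T(2) = 2*(-12) - 1*(-46) = 22; iterating: T(2)=22, T(3)=56, T(4)=90, T(5)=124, T(6)=158, T(7)=192, T(8)=226, T(9)=260, T(10)=294, T(11)=328, T(12)=362, T(13)=396, T(14)=430, T(15)=464, T(16)=498, T(17)=532, T(18)=566; answer 566
Part 2: R1 = 566; c = 13; remainder = value at the root: -9*(13)^3 + 3*(13)^2 + 8*(13)^1 - 1 = (-19773) + (507) + (104) + (-1) = -19163; answer -19163
Part 3: R2 = -19163; m = 5; total draws C(10,3) = 120; favorable C(5,3) = 10; P = 1/12; answer 1/12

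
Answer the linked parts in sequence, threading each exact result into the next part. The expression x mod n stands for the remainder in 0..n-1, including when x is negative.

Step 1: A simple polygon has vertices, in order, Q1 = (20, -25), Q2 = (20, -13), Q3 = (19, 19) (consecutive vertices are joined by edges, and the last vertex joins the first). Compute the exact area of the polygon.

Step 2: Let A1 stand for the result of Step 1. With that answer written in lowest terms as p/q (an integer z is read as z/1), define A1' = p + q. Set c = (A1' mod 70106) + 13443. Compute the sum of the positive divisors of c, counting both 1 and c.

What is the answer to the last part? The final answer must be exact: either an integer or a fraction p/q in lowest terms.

Step 1: cross terms: (20*-13 - 20*-25)=240, (20*19 - 19*-13)=627, (19*-25 - 20*19)=-855; twice the area = |12| = 12; area = 6; answer 6
Step 2: A1 = 6; threaded value p + q = 7; c = 13450; 13450 = 2 * 5^2 * 269; sigma = (1 + 2) * (1 + 5 + 25) * (1 + 269) = 3 * 31 * 270 = 25110; answer 25110

25110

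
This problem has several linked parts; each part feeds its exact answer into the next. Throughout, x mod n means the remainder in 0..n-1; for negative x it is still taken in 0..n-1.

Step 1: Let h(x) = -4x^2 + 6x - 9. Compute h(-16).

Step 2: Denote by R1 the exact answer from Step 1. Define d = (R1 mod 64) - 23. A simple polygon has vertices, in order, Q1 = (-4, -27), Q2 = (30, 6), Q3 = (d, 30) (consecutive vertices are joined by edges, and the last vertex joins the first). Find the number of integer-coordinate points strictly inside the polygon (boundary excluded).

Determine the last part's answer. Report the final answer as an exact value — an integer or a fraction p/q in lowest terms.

Step 1: -4*(-16)^2 + 6*(-16)^1 - 9 = (-1024) + (-96) + (-9) = -1129; answer -1129
Step 2: R1 = -1129; d = 0; cross terms: (-4*6 - 30*-27)=786, (30*30 - 0*6)=900, (0*-27 - -4*30)=120; twice the area = |1806| = 1806; area = 903; boundary points = 1 + 6 + 1 = 8; strictly interior points = area - boundary/2 + 1 = 900; answer 900

900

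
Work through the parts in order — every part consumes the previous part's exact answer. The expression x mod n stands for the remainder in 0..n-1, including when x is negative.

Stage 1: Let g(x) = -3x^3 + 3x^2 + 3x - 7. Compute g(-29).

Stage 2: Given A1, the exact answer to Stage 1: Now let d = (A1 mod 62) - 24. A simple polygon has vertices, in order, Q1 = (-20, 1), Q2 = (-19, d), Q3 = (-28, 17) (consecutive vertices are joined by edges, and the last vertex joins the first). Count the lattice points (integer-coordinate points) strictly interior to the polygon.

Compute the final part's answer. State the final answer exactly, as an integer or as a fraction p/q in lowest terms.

Stage 1: -3*(-29)^3 + 3*(-29)^2 + 3*(-29)^1 - 7 = (73167) + (2523) + (-87) + (-7) = 75596; answer 75596
Stage 2: A1 = 75596; d = -6; cross terms: (-20*-6 - -19*1)=139, (-19*17 - -28*-6)=-491, (-28*1 - -20*17)=312; twice the area = |-40| = 40; area = 20; boundary points = 1 + 1 + 8 = 10; strictly interior points = area - boundary/2 + 1 = 16; answer 16

16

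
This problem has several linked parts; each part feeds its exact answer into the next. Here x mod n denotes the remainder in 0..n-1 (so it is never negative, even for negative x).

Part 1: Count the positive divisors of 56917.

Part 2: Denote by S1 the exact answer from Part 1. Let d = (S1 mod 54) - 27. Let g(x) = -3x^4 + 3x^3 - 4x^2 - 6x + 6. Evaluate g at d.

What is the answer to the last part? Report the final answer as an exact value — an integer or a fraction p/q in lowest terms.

-412864

Part 1: 56917 = 7 * 47 * 173; number of divisors = (1+1) * (1+1) * (1+1) = 8; answer 8
Part 2: S1 = 8; d = -19; -3*(-19)^4 + 3*(-19)^3 - 4*(-19)^2 - 6*(-19)^1 + 6 = (-390963) + (-20577) + (-1444) + (114) + (6) = -412864; answer -412864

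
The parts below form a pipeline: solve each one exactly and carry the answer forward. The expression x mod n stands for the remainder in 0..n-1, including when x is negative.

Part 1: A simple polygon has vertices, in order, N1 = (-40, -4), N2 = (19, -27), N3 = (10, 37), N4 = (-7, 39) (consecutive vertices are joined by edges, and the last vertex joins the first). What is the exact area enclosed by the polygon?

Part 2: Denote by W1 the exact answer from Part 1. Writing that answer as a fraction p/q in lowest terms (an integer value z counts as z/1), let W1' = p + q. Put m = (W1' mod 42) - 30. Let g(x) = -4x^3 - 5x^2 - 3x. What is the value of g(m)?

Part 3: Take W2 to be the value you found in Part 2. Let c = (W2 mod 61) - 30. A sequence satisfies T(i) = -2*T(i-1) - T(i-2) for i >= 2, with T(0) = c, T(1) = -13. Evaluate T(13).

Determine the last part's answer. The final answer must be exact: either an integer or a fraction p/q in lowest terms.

Part 1: cross terms: (-40*-27 - 19*-4)=1156, (19*37 - 10*-27)=973, (10*39 - -7*37)=649, (-7*-4 - -40*39)=1588; twice the area = |4366| = 4366; area = 2183; answer 2183
Part 2: W1 = 2183; threaded value p + q = 2184; m = -30; -4*(-30)^3 - 5*(-30)^2 - 3*(-30)^1 = (108000) + (-4500) + (90) = 103590; answer 103590
Part 3: W2 = 103590; c = -18; T(2) = -2*(-13) - 1*(-18) = 44; iterating: T(2)=44, T(3)=-75, T(4)=106, T(5)=-137, T(6)=168, T(7)=-199, T(8)=230, T(9)=-261, T(10)=292, T(11)=-323, T(12)=354, T(13)=-385; answer -385

-385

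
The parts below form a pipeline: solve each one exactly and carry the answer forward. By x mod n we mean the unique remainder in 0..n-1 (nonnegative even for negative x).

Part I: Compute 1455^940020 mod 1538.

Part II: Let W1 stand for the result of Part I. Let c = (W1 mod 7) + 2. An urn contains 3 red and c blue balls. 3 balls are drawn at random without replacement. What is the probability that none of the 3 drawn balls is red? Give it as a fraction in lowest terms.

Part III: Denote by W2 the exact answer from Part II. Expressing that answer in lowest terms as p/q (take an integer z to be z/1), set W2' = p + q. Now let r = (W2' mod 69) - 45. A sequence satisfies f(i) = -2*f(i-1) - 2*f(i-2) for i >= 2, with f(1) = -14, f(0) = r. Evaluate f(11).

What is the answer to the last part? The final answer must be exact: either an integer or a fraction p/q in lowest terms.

-1984

Part I: squarings mod 1538: 1455^1=1455, 1455^2=737, 1455^4=255, 1455^8=429, 1455^16=1019, 1455^32=211, 1455^64=1457, 1455^128=409, 1455^256=1177, 1455^512=1129, 1455^1024=1177, 1455^2048=1129, 1455^4096=1177, 1455^8192=1129, 1455^16384=1177, 1455^32768=1129, 1455^65536=1177, 1455^131072=1129, 1455^262144=1177, 1455^524288=1129; 1455^940020 = 1455^4 * 1455^16 * 1455^32 * 1455^64 * 1455^128 * 1455^256 * 1455^512 * 1455^1024 * 1455^4096 * 1455^16384 * 1455^131072 * 1455^262144 * 1455^524288 = 1093 (mod 1538); answer 1093
Part II: W1 = 1093; c = 3; total draws C(6,3) = 20; favorable C(3,3) = 1; P = 1/20; answer 1/20
Part III: W2 = 1/20; threaded value p + q = 21; r = -24; f(2) = -2*(-14) - 2*(-24) = 76; iterating: f(2)=76, f(3)=-124, f(4)=96, f(5)=56, f(6)=-304, f(7)=496, f(8)=-384, f(9)=-224, f(10)=1216, f(11)=-1984; answer -1984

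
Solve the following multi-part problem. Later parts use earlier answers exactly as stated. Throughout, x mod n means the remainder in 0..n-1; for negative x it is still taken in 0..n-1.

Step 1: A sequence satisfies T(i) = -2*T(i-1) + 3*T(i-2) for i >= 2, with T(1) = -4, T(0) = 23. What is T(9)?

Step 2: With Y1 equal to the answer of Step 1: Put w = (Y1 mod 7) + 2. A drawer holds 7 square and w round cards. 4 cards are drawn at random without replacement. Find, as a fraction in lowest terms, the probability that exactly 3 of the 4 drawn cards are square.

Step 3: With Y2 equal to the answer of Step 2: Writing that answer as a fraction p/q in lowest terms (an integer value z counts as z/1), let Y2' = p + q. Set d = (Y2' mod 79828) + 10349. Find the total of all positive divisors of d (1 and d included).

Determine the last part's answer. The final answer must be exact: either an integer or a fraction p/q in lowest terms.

Step 1: T(2) = -2*(-4) + 3*(23) = 77; iterating: T(2)=77, T(3)=-166, T(4)=563, T(5)=-1624, T(6)=4937, T(7)=-14746, T(8)=44303, T(9)=-132844; answer -132844
Step 2: Y1 = -132844; w = 4; total draws C(11,4) = 330; favorable C(7,3)*C(4,1) = 140; P = 14/33; answer 14/33
Step 3: Y2 = 14/33; threaded value p + q = 47; d = 10396; 10396 = 2^2 * 23 * 113; sigma = (1 + 2 + 4) * (1 + 23) * (1 + 113) = 7 * 24 * 114 = 19152; answer 19152

19152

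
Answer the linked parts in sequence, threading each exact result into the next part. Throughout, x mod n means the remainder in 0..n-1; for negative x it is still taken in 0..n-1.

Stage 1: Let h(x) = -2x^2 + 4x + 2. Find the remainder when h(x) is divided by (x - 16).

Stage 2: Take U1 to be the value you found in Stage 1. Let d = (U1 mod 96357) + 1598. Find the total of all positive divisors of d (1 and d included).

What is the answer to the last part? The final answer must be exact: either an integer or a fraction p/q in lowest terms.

130016

Stage 1: remainder = value at the root: -2*(16)^2 + 4*(16)^1 + 2 = (-512) + (64) + (2) = -446; answer -446
Stage 2: U1 = -446; d = 97509; 97509 = 3 * 32503; sigma = (1 + 3) * (1 + 32503) = 4 * 32504 = 130016; answer 130016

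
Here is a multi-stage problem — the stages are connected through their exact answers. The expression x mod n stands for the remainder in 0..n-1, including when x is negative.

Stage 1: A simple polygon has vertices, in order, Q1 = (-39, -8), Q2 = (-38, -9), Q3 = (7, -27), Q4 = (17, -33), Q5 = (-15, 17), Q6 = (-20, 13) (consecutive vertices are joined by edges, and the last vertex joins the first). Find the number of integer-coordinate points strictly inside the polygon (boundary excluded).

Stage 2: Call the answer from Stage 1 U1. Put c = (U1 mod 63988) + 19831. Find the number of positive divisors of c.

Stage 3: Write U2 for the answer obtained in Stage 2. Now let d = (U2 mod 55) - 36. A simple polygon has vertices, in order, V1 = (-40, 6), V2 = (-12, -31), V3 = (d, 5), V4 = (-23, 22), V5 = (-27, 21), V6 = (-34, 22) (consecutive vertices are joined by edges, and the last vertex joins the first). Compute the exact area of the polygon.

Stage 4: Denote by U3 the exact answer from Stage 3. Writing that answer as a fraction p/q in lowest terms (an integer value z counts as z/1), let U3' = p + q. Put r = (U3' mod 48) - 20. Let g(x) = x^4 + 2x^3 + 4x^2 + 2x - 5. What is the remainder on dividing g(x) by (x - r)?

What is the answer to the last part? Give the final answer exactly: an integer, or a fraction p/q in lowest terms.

Stage 1: cross terms: (-39*-9 - -38*-8)=47, (-38*-27 - 7*-9)=1089, (7*-33 - 17*-27)=228, (17*17 - -15*-33)=-206, (-15*13 - -20*17)=145, (-20*-8 - -39*13)=667; twice the area = |1970| = 1970; area = 985; boundary points = 1 + 9 + 2 + 2 + 1 + 1 = 16; strictly interior points = area - boundary/2 + 1 = 978; answer 978
Stage 2: U1 = 978; c = 20809; 20809 is prime, so its only divisors are 1 and 20809; count = 2; answer 2
Stage 3: U2 = 2; d = -34; cross terms: (-40*-31 - -12*6)=1312, (-12*5 - -34*-31)=-1114, (-34*22 - -23*5)=-633, (-23*21 - -27*22)=111, (-27*22 - -34*21)=120, (-34*6 - -40*22)=676; twice the area = |472| = 472; area = 236; answer 236
Stage 4: U3 = 236; threaded value p + q = 237; r = 25; remainder = value at the root: 1*(25)^4 + 2*(25)^3 + 4*(25)^2 + 2*(25)^1 - 5 = (390625) + (31250) + (2500) + (50) + (-5) = 424420; answer 424420

424420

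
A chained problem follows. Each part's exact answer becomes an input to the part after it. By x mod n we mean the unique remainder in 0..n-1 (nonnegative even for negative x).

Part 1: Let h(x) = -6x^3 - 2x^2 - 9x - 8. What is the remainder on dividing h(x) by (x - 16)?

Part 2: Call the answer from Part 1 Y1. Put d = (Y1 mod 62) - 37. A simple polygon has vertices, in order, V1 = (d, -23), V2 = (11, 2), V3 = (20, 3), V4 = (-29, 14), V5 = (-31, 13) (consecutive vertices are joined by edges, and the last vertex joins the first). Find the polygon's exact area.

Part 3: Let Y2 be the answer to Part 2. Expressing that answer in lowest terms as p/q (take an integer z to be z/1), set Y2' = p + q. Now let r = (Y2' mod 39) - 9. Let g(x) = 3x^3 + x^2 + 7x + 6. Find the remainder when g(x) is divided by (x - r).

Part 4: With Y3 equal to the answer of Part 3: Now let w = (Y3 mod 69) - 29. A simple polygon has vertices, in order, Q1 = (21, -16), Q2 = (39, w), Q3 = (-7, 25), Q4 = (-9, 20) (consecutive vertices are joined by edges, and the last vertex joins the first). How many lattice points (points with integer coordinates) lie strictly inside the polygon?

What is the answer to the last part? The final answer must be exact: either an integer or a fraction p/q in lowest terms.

882

Part 1: remainder = value at the root: -6*(16)^3 - 2*(16)^2 - 9*(16)^1 - 8 = (-24576) + (-512) + (-144) + (-8) = -25240; answer -25240
Part 2: Y1 = -25240; d = 19; cross terms: (19*2 - 11*-23)=291, (11*3 - 20*2)=-7, (20*14 - -29*3)=367, (-29*13 - -31*14)=57, (-31*-23 - 19*13)=466; twice the area = |1174| = 1174; area = 587; answer 587
Part 3: Y2 = 587; threaded value p + q = 588; r = -6; remainder = value at the root: 3*(-6)^3 + 1*(-6)^2 + 7*(-6)^1 + 6 = (-648) + (36) + (-42) + (6) = -648; answer -648
Part 4: Y3 = -648; w = 13; cross terms: (21*13 - 39*-16)=897, (39*25 - -7*13)=1066, (-7*20 - -9*25)=85, (-9*-16 - 21*20)=-276; twice the area = |1772| = 1772; area = 886; boundary points = 1 + 2 + 1 + 6 = 10; strictly interior points = area - boundary/2 + 1 = 882; answer 882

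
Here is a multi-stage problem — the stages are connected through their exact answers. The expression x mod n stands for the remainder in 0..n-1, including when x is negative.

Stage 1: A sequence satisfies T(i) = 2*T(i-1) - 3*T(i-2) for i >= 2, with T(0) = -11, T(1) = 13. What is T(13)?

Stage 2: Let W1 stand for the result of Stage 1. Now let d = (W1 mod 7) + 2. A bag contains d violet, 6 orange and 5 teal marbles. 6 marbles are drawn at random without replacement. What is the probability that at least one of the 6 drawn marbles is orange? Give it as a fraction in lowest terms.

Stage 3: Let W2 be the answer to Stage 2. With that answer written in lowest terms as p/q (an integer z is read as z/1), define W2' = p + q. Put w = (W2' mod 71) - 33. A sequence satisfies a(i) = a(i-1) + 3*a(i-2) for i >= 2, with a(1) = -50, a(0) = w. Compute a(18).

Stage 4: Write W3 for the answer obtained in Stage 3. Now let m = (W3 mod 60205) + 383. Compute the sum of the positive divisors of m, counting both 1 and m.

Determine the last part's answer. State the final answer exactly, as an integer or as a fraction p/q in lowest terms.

Stage 1: T(2) = 2*(13) - 3*(-11) = 59; iterating: T(2)=59, T(3)=79, T(4)=-19, T(5)=-275, T(6)=-493, T(7)=-161, T(8)=1157, T(9)=2797, T(10)=2123, T(11)=-4145, T(12)=-14659, T(13)=-16883; answer -16883
Stage 2: W1 = -16883; d = 3; total draws C(14,6) = 3003; complement C(8,6) = 28; favorable 3003 - 28 = 2975; P = 425/429; answer 425/429
Stage 3: W2 = 425/429; threaded value p + q = 854; w = -31; a(2) = 1*(-50) + 3*(-31) = -143; iterating: a(2)=-143, a(3)=-293, a(4)=-722, a(5)=-1601, a(6)=-3767, a(7)=-8570, a(8)=-19871, a(9)=-45581, a(10)=-105194, a(11)=-241937, a(12)=-557519, a(13)=-1283330, a(14)=-2955887, a(15)=-6805877, a(16)=-15673538, a(17)=-36091169, a(18)=-83111783; answer -83111783
Stage 4: W3 = -83111783; m = 31705; 31705 = 5 * 17 * 373; sigma = (1 + 5) * (1 + 17) * (1 + 373) = 6 * 18 * 374 = 40392; answer 40392

40392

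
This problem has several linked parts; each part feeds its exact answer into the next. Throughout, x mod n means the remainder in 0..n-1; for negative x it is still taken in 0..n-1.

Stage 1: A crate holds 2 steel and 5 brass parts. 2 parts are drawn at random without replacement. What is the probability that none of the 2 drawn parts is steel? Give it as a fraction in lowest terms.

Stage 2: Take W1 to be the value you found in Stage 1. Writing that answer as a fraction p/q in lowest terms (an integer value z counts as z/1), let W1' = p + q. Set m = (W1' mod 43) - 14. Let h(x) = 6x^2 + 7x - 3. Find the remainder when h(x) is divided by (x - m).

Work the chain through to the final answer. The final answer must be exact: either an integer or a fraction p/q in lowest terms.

1850

Stage 1: total draws C(7,2) = 21; favorable C(5,2) = 10; P = 10/21; answer 10/21
Stage 2: W1 = 10/21; threaded value p + q = 31; m = 17; remainder = value at the root: 6*(17)^2 + 7*(17)^1 - 3 = (1734) + (119) + (-3) = 1850; answer 1850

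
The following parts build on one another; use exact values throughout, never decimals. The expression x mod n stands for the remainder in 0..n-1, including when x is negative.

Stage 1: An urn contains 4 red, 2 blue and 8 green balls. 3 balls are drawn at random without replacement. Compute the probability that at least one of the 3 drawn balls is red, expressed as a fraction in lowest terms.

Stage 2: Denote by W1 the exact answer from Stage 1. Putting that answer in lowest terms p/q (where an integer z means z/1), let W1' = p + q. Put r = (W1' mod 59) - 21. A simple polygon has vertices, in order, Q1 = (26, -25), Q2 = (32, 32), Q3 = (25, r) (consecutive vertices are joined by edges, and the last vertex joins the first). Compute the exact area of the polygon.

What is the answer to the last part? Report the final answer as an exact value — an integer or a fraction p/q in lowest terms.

285/2

Stage 1: total draws C(14,3) = 364; complement C(10,3) = 120; favorable 364 - 120 = 244; P = 61/91; answer 61/91
Stage 2: W1 = 61/91; threaded value p + q = 152; r = 13; cross terms: (26*32 - 32*-25)=1632, (32*13 - 25*32)=-384, (25*-25 - 26*13)=-963; twice the area = |285| = 285; area = 285/2; answer 285/2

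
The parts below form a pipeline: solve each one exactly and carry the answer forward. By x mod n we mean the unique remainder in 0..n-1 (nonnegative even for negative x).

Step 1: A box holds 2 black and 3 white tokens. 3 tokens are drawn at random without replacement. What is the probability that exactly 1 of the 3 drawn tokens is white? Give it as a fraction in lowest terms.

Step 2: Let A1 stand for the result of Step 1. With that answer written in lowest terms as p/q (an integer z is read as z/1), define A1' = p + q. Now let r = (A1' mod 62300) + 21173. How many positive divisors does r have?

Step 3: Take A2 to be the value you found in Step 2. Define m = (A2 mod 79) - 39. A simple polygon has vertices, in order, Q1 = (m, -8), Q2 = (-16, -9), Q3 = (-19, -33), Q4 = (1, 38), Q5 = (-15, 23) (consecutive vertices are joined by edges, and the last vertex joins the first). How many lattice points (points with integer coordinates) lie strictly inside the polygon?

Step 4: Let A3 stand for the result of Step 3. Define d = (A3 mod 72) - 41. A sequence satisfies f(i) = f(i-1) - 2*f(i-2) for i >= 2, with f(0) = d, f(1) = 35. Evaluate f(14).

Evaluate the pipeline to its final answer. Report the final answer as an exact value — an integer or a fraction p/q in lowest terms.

Step 1: total draws C(5,3) = 10; favorable C(3,1)*C(2,2) = 3; P = 3/10; answer 3/10
Step 2: A1 = 3/10; threaded value p + q = 13; r = 21186; 21186 = 2 * 3^2 * 11 * 107; number of divisors = (1+1) * (2+1) * (1+1) * (1+1) = 24; answer 24
Step 3: A2 = 24; m = -15; cross terms: (-15*-9 - -16*-8)=7, (-16*-33 - -19*-9)=357, (-19*38 - 1*-33)=-689, (1*23 - -15*38)=593, (-15*-8 - -15*23)=465; twice the area = |733| = 733; area = 733/2; boundary points = 1 + 3 + 1 + 1 + 31 = 37; strictly interior points = area - boundary/2 + 1 = 349; answer 349
Step 4: A3 = 349; d = 20; f(2) = 1*(35) - 2*(20) = -5; iterating: f(2)=-5, f(3)=-75, f(4)=-65, f(5)=85, f(6)=215, f(7)=45, f(8)=-385, f(9)=-475, f(10)=295, f(11)=1245, f(12)=655, f(13)=-1835, f(14)=-3145; answer -3145

-3145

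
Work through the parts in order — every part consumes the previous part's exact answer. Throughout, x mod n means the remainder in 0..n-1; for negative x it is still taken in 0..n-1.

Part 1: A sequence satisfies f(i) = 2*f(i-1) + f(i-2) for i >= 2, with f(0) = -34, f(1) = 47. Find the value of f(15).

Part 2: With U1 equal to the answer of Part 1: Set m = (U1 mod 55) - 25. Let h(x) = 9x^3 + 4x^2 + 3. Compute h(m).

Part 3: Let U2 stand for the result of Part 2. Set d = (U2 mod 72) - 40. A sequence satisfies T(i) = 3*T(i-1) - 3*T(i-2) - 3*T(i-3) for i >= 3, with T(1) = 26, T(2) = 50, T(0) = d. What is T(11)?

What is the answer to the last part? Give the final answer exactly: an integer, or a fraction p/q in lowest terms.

Part 1: f(2) = 2*(47) + 1*(-34) = 60; iterating: f(2)=60, f(3)=167, f(4)=394, f(5)=955, f(6)=2304, f(7)=5563, f(8)=13430, f(9)=32423, f(10)=78276, f(11)=188975, f(12)=456226, f(13)=1101427, f(14)=2659080, f(15)=6419587; answer 6419587
Part 2: U1 = 6419587; m = 17; 9*(17)^3 + 4*(17)^2 + 3 = (44217) + (1156) + (3) = 45376; answer 45376
Part 3: U2 = 45376; d = -24; T(3) = 3*(50) - 3*(26) - 3*(-24) = 144; iterating: T(3)=144, T(4)=204, T(5)=30, T(6)=-954, T(7)=-3564, T(8)=-7920, T(9)=-10206, T(10)=3834, T(11)=65880; answer 65880

65880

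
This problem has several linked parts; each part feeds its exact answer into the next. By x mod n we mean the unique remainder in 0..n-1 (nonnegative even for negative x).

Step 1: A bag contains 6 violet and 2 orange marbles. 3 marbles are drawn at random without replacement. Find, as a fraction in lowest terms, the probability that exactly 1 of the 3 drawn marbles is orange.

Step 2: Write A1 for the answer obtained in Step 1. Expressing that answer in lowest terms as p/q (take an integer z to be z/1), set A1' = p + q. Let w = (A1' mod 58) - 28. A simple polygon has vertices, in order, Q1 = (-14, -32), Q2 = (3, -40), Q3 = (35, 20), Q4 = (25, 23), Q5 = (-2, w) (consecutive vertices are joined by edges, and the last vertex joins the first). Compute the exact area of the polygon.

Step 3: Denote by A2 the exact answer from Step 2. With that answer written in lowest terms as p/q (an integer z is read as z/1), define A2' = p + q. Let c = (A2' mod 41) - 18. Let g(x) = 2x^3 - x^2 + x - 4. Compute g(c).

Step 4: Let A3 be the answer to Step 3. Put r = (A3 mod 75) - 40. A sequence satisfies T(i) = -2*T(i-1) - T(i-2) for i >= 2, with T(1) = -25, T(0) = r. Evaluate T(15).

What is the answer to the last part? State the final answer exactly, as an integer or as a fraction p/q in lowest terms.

-39

Step 1: total draws C(8,3) = 56; favorable C(2,1)*C(6,2) = 30; P = 15/28; answer 15/28
Step 2: A1 = 15/28; threaded value p + q = 43; w = 15; cross terms: (-14*-40 - 3*-32)=656, (3*20 - 35*-40)=1460, (35*23 - 25*20)=305, (25*15 - -2*23)=421, (-2*-32 - -14*15)=274; twice the area = |3116| = 3116; area = 1558; answer 1558
Step 3: A2 = 1558; threaded value p + q = 1559; c = -17; 2*(-17)^3 - 1*(-17)^2 + 1*(-17)^1 - 4 = (-9826) + (-289) + (-17) + (-4) = -10136; answer -10136
Step 4: A3 = -10136; r = 24; T(2) = -2*(-25) - 1*(24) = 26; iterating: T(2)=26, T(3)=-27, T(4)=28, T(5)=-29, T(6)=30, T(7)=-31, T(8)=32, T(9)=-33, T(10)=34, T(11)=-35, T(12)=36, T(13)=-37, T(14)=38, T(15)=-39; answer -39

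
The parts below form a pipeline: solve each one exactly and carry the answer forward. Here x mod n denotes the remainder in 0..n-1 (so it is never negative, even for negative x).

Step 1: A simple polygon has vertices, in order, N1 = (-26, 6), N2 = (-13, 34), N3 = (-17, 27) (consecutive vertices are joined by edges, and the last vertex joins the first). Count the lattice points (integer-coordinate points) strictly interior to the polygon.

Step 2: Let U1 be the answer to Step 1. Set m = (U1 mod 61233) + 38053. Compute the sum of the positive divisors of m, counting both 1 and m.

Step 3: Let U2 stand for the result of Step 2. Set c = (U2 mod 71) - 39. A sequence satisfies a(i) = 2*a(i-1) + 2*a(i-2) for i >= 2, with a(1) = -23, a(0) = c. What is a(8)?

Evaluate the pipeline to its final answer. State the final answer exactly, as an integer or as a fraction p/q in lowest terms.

Step 1: cross terms: (-26*34 - -13*6)=-806, (-13*27 - -17*34)=227, (-17*6 - -26*27)=600; twice the area = |21| = 21; area = 21/2; boundary points = 1 + 1 + 3 = 5; strictly interior points = area - boundary/2 + 1 = 9; answer 9
Step 2: U1 = 9; m = 38062; 38062 = 2 * 19031; sigma = (1 + 2) * (1 + 19031) = 3 * 19032 = 57096; answer 57096
Step 3: U2 = 57096; c = -27; a(2) = 2*(-23) + 2*(-27) = -100; iterating: a(2)=-100, a(3)=-246, a(4)=-692, a(5)=-1876, a(6)=-5136, a(7)=-14024, a(8)=-38320; answer -38320

-38320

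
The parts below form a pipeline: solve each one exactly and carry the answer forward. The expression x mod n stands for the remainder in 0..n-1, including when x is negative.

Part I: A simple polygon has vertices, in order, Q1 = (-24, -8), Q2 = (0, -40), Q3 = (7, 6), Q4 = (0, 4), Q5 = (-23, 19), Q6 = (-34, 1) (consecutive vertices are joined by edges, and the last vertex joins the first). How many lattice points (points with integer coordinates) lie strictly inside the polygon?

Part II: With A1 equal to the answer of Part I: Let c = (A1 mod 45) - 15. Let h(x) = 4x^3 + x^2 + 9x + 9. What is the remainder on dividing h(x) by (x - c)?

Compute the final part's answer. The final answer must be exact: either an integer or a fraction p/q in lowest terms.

Part I: cross terms: (-24*-40 - 0*-8)=960, (0*6 - 7*-40)=280, (7*4 - 0*6)=28, (0*19 - -23*4)=92, (-23*1 - -34*19)=623, (-34*-8 - -24*1)=296; twice the area = |2279| = 2279; area = 2279/2; boundary points = 8 + 1 + 1 + 1 + 1 + 1 = 13; strictly interior points = area - boundary/2 + 1 = 1134; answer 1134
Part II: A1 = 1134; c = -6; remainder = value at the root: 4*(-6)^3 + 1*(-6)^2 + 9*(-6)^1 + 9 = (-864) + (36) + (-54) + (9) = -873; answer -873

-873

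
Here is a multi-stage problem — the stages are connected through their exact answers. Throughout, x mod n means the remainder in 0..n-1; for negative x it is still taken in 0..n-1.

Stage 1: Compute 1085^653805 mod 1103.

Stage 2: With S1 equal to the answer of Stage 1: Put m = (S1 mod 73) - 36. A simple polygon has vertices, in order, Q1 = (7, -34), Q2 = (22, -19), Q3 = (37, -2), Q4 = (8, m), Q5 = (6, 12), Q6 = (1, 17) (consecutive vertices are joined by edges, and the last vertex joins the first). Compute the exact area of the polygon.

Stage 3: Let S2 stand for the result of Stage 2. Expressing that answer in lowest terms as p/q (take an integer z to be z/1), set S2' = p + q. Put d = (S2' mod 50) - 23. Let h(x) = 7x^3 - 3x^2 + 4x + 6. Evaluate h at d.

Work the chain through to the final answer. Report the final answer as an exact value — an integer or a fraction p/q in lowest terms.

Stage 1: squarings mod 1103: 1085^1=1085, 1085^2=324, 1085^4=191, 1085^8=82, 1085^16=106, 1085^32=206, 1085^64=522, 1085^128=43, 1085^256=746, 1085^512=604, 1085^1024=826, 1085^2048=622, 1085^4096=834, 1085^8192=666, 1085^16384=150, 1085^32768=440, 1085^65536=575, 1085^131072=828, 1085^262144=621, 1085^524288=694; 1085^653805 = 1085^1 * 1085^4 * 1085^8 * 1085^32 * 1085^64 * 1085^128 * 1085^256 * 1085^2048 * 1085^4096 * 1085^8192 * 1085^16384 * 1085^32768 * 1085^65536 * 1085^524288 = 426 (mod 1103); answer 426
Stage 2: S1 = 426; m = 25; cross terms: (7*-19 - 22*-34)=615, (22*-2 - 37*-19)=659, (37*25 - 8*-2)=941, (8*12 - 6*25)=-54, (6*17 - 1*12)=90, (1*-34 - 7*17)=-153; twice the area = |2098| = 2098; area = 1049; answer 1049
Stage 3: S2 = 1049; threaded value p + q = 1050; d = -23; 7*(-23)^3 - 3*(-23)^2 + 4*(-23)^1 + 6 = (-85169) + (-1587) + (-92) + (6) = -86842; answer -86842

-86842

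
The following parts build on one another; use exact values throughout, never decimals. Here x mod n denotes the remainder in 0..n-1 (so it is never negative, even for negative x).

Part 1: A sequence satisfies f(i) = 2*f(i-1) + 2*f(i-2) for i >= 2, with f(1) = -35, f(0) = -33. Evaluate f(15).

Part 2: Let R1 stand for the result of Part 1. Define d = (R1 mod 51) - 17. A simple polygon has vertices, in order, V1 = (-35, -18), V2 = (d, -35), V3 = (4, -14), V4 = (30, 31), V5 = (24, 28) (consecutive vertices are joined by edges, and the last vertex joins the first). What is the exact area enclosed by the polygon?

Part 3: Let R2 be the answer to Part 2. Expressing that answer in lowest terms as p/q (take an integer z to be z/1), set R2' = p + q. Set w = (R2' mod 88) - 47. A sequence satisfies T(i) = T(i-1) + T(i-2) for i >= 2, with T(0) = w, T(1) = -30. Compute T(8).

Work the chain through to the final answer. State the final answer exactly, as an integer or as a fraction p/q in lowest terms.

-734

Part 1: f(2) = 2*(-35) + 2*(-33) = -136; iterating: f(2)=-136, f(3)=-342, f(4)=-956, f(5)=-2596, f(6)=-7104, f(7)=-19400, f(8)=-53008, f(9)=-144816, f(10)=-395648, f(11)=-1080928, f(12)=-2953152, f(13)=-8068160, f(14)=-22042624, f(15)=-60221568; answer -60221568
Part 2: R1 = -60221568; d = 31; cross terms: (-35*-35 - 31*-18)=1783, (31*-14 - 4*-35)=-294, (4*31 - 30*-14)=544, (30*28 - 24*31)=96, (24*-18 - -35*28)=548; twice the area = |2677| = 2677; area = 2677/2; answer 2677/2
Part 3: R2 = 2677/2; threaded value p + q = 2679; w = -8; T(2) = 1*(-30) + 1*(-8) = -38; iterating: T(2)=-38, T(3)=-68, T(4)=-106, T(5)=-174, T(6)=-280, T(7)=-454, T(8)=-734; answer -734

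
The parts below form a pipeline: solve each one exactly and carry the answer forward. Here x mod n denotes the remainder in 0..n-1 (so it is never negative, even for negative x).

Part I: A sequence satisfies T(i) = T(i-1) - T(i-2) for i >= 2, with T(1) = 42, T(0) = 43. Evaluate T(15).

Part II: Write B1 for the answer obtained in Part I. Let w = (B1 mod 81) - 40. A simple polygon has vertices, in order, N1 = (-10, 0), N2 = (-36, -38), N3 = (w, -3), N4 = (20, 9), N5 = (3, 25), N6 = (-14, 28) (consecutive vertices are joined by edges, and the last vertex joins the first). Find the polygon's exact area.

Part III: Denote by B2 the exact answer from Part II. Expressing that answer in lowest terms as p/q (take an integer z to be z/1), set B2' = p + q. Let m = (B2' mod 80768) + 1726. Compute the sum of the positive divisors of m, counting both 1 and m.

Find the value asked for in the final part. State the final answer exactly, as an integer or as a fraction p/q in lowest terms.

4496

Part I: T(2) = 1*(42) - 1*(43) = -1; iterating: T(2)=-1, T(3)=-43, T(4)=-42, T(5)=1, T(6)=43, T(7)=42, T(8)=-1, T(9)=-43, T(10)=-42, T(11)=1, T(12)=43, T(13)=42, T(14)=-1, T(15)=-43; answer -43
Part II: B1 = -43; w = -2; cross terms: (-10*-38 - -36*0)=380, (-36*-3 - -2*-38)=32, (-2*9 - 20*-3)=42, (20*25 - 3*9)=473, (3*28 - -14*25)=434, (-14*0 - -10*28)=280; twice the area = |1641| = 1641; area = 1641/2; answer 1641/2
Part III: B2 = 1641/2; threaded value p + q = 1643; m = 3369; 3369 = 3 * 1123; sigma = (1 + 3) * (1 + 1123) = 4 * 1124 = 4496; answer 4496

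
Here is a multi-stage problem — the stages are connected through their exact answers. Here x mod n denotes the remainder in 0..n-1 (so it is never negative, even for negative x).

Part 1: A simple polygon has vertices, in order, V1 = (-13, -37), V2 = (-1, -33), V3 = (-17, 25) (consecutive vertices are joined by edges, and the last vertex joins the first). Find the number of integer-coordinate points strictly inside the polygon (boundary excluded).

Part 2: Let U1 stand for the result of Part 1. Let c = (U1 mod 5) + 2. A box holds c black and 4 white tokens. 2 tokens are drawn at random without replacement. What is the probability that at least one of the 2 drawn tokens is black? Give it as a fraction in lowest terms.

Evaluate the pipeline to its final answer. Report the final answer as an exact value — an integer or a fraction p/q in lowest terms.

11/14

Part 1: cross terms: (-13*-33 - -1*-37)=392, (-1*25 - -17*-33)=-586, (-17*-37 - -13*25)=954; twice the area = |760| = 760; area = 380; boundary points = 4 + 2 + 2 = 8; strictly interior points = area - boundary/2 + 1 = 377; answer 377
Part 2: U1 = 377; c = 4; total draws C(8,2) = 28; complement C(4,2) = 6; favorable 28 - 6 = 22; P = 11/14; answer 11/14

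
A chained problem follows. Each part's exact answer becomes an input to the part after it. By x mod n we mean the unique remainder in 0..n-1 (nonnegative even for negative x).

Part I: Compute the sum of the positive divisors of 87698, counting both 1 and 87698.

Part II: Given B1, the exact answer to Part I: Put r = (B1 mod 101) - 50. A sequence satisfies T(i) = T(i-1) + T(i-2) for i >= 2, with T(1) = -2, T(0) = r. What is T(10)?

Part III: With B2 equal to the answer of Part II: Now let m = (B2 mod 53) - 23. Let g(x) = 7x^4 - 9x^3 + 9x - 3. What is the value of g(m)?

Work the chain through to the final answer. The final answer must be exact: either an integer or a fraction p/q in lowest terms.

Part I: 87698 = 2 * 13 * 3373; sigma = (1 + 2) * (1 + 13) * (1 + 3373) = 3 * 14 * 3374 = 141708; answer 141708
Part II: B1 = 141708; r = -45; T(2) = 1*(-2) + 1*(-45) = -47; iterating: T(2)=-47, T(3)=-49, T(4)=-96, T(5)=-145, T(6)=-241, T(7)=-386, T(8)=-627, T(9)=-1013, T(10)=-1640; answer -1640
Part III: B2 = -1640; m = -20; 7*(-20)^4 - 9*(-20)^3 + 9*(-20)^1 - 3 = (1120000) + (72000) + (-180) + (-3) = 1191817; answer 1191817

1191817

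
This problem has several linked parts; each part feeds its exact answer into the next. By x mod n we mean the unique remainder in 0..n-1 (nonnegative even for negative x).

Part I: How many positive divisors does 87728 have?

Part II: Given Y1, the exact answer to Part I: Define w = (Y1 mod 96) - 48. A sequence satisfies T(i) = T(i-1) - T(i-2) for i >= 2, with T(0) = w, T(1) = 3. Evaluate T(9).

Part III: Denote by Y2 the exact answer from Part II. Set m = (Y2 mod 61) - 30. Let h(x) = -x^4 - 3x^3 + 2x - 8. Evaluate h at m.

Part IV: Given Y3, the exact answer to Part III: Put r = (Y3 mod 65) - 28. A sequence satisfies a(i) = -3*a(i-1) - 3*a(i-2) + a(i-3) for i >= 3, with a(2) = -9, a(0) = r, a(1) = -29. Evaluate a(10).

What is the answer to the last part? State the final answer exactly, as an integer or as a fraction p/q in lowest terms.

Part I: 87728 = 2^4 * 5483; number of divisors = (4+1) * (1+1) = 10; answer 10
Part II: Y1 = 10; w = -38; T(2) = 1*(3) - 1*(-38) = 41; iterating: T(2)=41, T(3)=38, T(4)=-3, T(5)=-41, T(6)=-38, T(7)=3, T(8)=41, T(9)=38; answer 38
Part III: Y2 = 38; m = 8; -1*(8)^4 - 3*(8)^3 + 2*(8)^1 - 8 = (-4096) + (-1536) + (16) + (-8) = -5624; answer -5624
Part IV: Y3 = -5624; r = 3; a(3) = -3*(-9) - 3*(-29) + 1*(3) = 117; iterating: a(3)=117, a(4)=-353, a(5)=699, a(6)=-921, a(7)=313, a(8)=2523, a(9)=-9429, a(10)=21031; answer 21031

21031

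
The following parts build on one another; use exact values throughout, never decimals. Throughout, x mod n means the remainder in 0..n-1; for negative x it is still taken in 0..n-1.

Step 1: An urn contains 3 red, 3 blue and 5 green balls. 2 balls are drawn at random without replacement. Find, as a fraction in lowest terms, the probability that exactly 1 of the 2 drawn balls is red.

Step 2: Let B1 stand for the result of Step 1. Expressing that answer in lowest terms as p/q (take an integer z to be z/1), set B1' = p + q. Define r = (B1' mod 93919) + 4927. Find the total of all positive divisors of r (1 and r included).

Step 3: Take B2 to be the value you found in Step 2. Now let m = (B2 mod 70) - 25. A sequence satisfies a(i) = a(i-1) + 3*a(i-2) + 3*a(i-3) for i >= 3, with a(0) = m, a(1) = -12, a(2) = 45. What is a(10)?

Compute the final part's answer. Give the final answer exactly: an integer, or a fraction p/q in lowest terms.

26073

Step 1: total draws C(11,2) = 55; favorable C(3,1)*C(8,1) = 24; P = 24/55; answer 24/55
Step 2: B1 = 24/55; threaded value p + q = 79; r = 5006; 5006 = 2 * 2503; sigma = (1 + 2) * (1 + 2503) = 3 * 2504 = 7512; answer 7512
Step 3: B2 = 7512; m = -3; a(3) = 1*(45) + 3*(-12) + 3*(-3) = 0; iterating: a(3)=0, a(4)=99, a(5)=234, a(6)=531, a(7)=1530, a(8)=3825, a(9)=10008, a(10)=26073; answer 26073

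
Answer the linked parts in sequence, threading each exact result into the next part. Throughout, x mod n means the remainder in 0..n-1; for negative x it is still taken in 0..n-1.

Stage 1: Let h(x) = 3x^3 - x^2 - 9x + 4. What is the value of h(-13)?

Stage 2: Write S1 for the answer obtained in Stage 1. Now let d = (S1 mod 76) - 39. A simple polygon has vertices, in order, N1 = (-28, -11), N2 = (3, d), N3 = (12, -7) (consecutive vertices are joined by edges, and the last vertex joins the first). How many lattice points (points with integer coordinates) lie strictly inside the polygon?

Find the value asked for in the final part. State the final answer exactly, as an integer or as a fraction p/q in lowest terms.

Stage 1: 3*(-13)^3 - 1*(-13)^2 - 9*(-13)^1 + 4 = (-6591) + (-169) + (117) + (4) = -6639; answer -6639
Stage 2: S1 = -6639; d = 10; cross terms: (-28*10 - 3*-11)=-247, (3*-7 - 12*10)=-141, (12*-11 - -28*-7)=-328; twice the area = |-716| = 716; area = 358; boundary points = 1 + 1 + 4 = 6; strictly interior points = area - boundary/2 + 1 = 356; answer 356

356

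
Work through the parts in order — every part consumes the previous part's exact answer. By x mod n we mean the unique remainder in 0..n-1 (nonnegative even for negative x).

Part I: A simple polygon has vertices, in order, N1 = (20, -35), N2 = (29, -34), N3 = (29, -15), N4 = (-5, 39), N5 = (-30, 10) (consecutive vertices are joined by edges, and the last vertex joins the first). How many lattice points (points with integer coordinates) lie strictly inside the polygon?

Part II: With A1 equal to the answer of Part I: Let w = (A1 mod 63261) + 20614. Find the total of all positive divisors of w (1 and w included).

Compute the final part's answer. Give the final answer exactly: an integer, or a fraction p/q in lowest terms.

30784

Part I: cross terms: (20*-34 - 29*-35)=335, (29*-15 - 29*-34)=551, (29*39 - -5*-15)=1056, (-5*10 - -30*39)=1120, (-30*-35 - 20*10)=850; twice the area = |3912| = 3912; area = 1956; boundary points = 1 + 19 + 2 + 1 + 5 = 28; strictly interior points = area - boundary/2 + 1 = 1943; answer 1943
Part II: A1 = 1943; w = 22557; 22557 = 3 * 73 * 103; sigma = (1 + 3) * (1 + 73) * (1 + 103) = 4 * 74 * 104 = 30784; answer 30784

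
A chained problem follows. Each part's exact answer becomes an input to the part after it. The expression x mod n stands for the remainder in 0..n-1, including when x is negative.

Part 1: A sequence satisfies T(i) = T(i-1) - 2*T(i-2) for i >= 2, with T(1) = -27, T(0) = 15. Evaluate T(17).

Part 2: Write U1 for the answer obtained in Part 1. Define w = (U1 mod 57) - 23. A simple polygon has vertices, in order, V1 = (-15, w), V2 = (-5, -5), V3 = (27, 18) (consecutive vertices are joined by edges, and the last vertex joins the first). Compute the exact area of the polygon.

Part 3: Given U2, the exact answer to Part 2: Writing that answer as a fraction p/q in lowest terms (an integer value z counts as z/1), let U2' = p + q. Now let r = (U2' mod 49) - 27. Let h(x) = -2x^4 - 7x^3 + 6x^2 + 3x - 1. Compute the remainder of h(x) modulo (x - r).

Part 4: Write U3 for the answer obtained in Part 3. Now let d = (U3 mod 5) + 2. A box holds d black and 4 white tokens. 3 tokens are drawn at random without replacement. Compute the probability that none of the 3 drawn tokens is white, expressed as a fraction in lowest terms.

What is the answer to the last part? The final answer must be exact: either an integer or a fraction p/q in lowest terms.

1/14

Part 1: T(2) = 1*(-27) - 2*(15) = -57; iterating: T(2)=-57, T(3)=-3, T(4)=111, T(5)=117, T(6)=-105, T(7)=-339, T(8)=-129, T(9)=549, T(10)=807, T(11)=-291, T(12)=-1905, T(13)=-1323, T(14)=2487, T(15)=5133, T(16)=159, T(17)=-10107; answer -10107
Part 2: U1 = -10107; w = 16; cross terms: (-15*-5 - -5*16)=155, (-5*18 - 27*-5)=45, (27*16 - -15*18)=702; twice the area = |902| = 902; area = 451; answer 451
Part 3: U2 = 451; threaded value p + q = 452; r = -16; remainder = value at the root: -2*(-16)^4 - 7*(-16)^3 + 6*(-16)^2 + 3*(-16)^1 - 1 = (-131072) + (28672) + (1536) + (-48) + (-1) = -100913; answer -100913
Part 4: U3 = -100913; d = 4; total draws C(8,3) = 56; favorable C(4,3) = 4; P = 1/14; answer 1/14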